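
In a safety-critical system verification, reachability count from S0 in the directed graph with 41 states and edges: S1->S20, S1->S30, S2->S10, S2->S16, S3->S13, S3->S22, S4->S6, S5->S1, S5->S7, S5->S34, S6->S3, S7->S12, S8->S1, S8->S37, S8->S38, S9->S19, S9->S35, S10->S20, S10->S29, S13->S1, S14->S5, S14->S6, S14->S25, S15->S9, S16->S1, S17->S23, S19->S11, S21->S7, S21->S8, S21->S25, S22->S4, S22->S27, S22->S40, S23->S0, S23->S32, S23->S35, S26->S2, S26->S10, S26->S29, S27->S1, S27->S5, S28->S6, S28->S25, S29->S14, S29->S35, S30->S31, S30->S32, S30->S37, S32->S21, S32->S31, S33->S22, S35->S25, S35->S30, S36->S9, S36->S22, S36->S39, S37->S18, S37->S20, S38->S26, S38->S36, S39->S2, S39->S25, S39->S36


BFS from S0:
  layer 0: {S0}
Reachable set: {S0}
Count = 1

1


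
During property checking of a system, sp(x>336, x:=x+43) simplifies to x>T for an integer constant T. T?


Formula: sp(P, x:=E) = exists old_x. (x = E[old_x/x]) AND P[old_x/x] (old_x is the value of x before the assignment; eliminate old_x by solving x = E[old_x/x] for old_x)
Step 1: Precondition P: x>336, i.e. old_x > 336
Step 2: Assignment gives x = old_x + 43, so old_x = x - 43
Step 3: Substitute into P: x - 43 > 336
Step 4: Simplify: x > 336+43 = 379

379


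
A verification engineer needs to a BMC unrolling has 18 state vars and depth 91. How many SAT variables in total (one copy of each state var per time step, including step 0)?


BMC unrolls to depth k, creating one copy of each state var for steps 0..k.
Step count = 91 + 1 = 92 (steps 0 through 91)
Vars per step = 18
Total = 18 * 92 = 1656

1656


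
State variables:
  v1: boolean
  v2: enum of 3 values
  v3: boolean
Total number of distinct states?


State space = product of domain sizes of all variables.
Domain sizes:
  v1 (boolean): 2
  v2 (enum of 3 values): 3
  v3 (boolean): 2
Product = 2 * 3 * 2 = 12

12


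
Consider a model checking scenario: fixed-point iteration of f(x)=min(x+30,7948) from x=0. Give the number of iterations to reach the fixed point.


Step 1: x=0, cap=7948, increment=30
Step 2: x grows by 30 each step until capped at 7948; fixed point is x=7948
Step 3: iterations = ceil(7948/30) = 265

265


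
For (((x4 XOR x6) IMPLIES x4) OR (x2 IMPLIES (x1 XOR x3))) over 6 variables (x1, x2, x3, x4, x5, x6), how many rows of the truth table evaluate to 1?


Formula: (((x4 XOR x6) IMPLIES x4) OR (x2 IMPLIES (x1 XOR x3))) over 6 vars (64 rows)
Evaluate each row (x1, x2, x3, x4, x5, x6 as bits, MSB first):
  row 0 [000000]: (((0 XOR 0) IMPLIES 0) OR (0 IMPLIES (0 XOR 0))) -> 1
  row 1 [000001]: (((0 XOR 1) IMPLIES 0) OR (0 IMPLIES (0 XOR 0))) -> 1
  row 2 [000010]: (((0 XOR 0) IMPLIES 0) OR (0 IMPLIES (0 XOR 0))) -> 1
  row 3 [000011]: (((0 XOR 1) IMPLIES 0) OR (0 IMPLIES (0 XOR 0))) -> 1
  row 4 [000100]: (((1 XOR 0) IMPLIES 1) OR (0 IMPLIES (0 XOR 0))) -> 1
  (every remaining row is evaluated the same way; all 64 results are listed next)
Full result column, 8 rows per line (x1,x2,x3 fixed per line; x4,x5,x6 runs 000..111 left to right):
  rows 0-7 [x1,x2,x3=000]: 11111111  (ones: 8)
  rows 8-15 [x1,x2,x3=001]: 11111111  (ones: 8)
  rows 16-23 [x1,x2,x3=010]: 10101111  (ones: 6)
  rows 24-31 [x1,x2,x3=011]: 11111111  (ones: 8)
  rows 32-39 [x1,x2,x3=100]: 11111111  (ones: 8)
  rows 40-47 [x1,x2,x3=101]: 11111111  (ones: 8)
  rows 48-55 [x1,x2,x3=110]: 11111111  (ones: 8)
  rows 56-63 [x1,x2,x3=111]: 10101111  (ones: 6)
Count of 1-rows = 8+8+6+8+8+8+8+6 = 60

60


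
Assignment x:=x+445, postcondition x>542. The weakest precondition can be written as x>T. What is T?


Formula: wp(x:=E, P) = P[E/x] (substitute E for x in postcondition)
Step 1: Postcondition: x>542
Step 2: Substitute x+445 for x: x+445>542
Step 3: Solve for x: x > 542-445 = 97

97


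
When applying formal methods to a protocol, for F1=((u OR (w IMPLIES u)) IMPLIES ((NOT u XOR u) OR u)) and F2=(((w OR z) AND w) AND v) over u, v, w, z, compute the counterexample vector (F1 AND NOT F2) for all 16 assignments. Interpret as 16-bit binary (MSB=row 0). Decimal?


F1 = ((u OR (w IMPLIES u)) IMPLIES ((NOT u XOR u) OR u))
F2 = (((w OR z) AND w) AND v)
Counterexample to F1=>F2 is where F1=1 and F2=0.
Evaluate each row (bits = u,v,w,z, MSB first):
  row 0 [0000]: F1=1 F2=0 -> F1&~F2 -> 1
  row 1 [0001]: F1=1 F2=0 -> F1&~F2 -> 1
  row 2 [0010]: F1=1 F2=0 -> F1&~F2 -> 1
  row 3 [0011]: F1=1 F2=0 -> F1&~F2 -> 1
  row 4 [0100]: F1=1 F2=0 -> F1&~F2 -> 1
  row 5 [0101]: F1=1 F2=0 -> F1&~F2 -> 1
  row 6 [0110]: F1=1 F2=1 -> F1&~F2 -> 0
  row 7 [0111]: F1=1 F2=1 -> F1&~F2 -> 0
  row 8 [1000]: F1=1 F2=0 -> F1&~F2 -> 1
  row 9 [1001]: F1=1 F2=0 -> F1&~F2 -> 1
  row 10 [1010]: F1=1 F2=0 -> F1&~F2 -> 1
  row 11 [1011]: F1=1 F2=0 -> F1&~F2 -> 1
  row 12 [1100]: F1=1 F2=0 -> F1&~F2 -> 1
  row 13 [1101]: F1=1 F2=0 -> F1&~F2 -> 1
  row 14 [1110]: F1=1 F2=1 -> F1&~F2 -> 0
  row 15 [1111]: F1=1 F2=1 -> F1&~F2 -> 0
Full result column, 4 rows per line (u,v fixed per line; w,z runs 00..11 left to right):
  rows 0-3 [u,v=00]: 1111  = hex F
  rows 4-7 [u,v=01]: 1100  = hex C
  rows 8-11 [u,v=10]: 1111  = hex F
  rows 12-15 [u,v=11]: 1100  = hex C
Counterexample vector (row 0 .. row 15) = 1111110011111100
Output column grouped in 4s = 1111 1100 1111 1100 = 0xFCFC
Convert to decimal digit by digit (value = value*16 + digit):
  F -> 15
  15*16 + 12 (C) = 252
  252*16 + 15 (F) = 4047
  4047*16 + 12 (C) = 64764
Decimal = 64764

64764


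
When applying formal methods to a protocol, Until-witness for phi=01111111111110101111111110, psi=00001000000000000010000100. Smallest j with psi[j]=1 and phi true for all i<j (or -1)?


(phi U psi) at 0: need smallest j with psi[j]=1 and phi[i]=1 for all i in [0,j).
Scan from step 0:
  step 0: phi=0 -> phi-prefix broken from here
  step 4: psi=1 but phi already failed -> not a witness
  step 18: psi=1 but phi already failed -> not a witness
  step 23: psi=1 but phi already failed -> not a witness
  end of trace: no witness -> -1
Witness step = -1

-1


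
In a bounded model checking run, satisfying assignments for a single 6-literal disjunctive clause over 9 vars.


Step 1: Total=2^9=512
Step 2: Unsat when all 6 false: 2^3=8
Step 3: Sat=512-8=504

504


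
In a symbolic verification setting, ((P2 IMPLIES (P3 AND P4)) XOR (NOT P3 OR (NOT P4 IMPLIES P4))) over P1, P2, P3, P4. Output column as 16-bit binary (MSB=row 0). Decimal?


Formula: ((P2 IMPLIES (P3 AND P4)) XOR (NOT P3 OR (NOT P4 IMPLIES P4))) over P1, P2, P3, P4 (16 rows)
Evaluate each row (bits = P1,P2,P3,P4, MSB first):
  row 0 [0000]: ((0 IMPLIES (0 AND 0)) XOR (NOT 0 OR (NOT 0 IMPLIES 0))) -> 0
  row 1 [0001]: ((0 IMPLIES (0 AND 1)) XOR (NOT 0 OR (NOT 1 IMPLIES 1))) -> 0
  row 2 [0010]: ((0 IMPLIES (1 AND 0)) XOR (NOT 1 OR (NOT 0 IMPLIES 0))) -> 1
  row 3 [0011]: ((0 IMPLIES (1 AND 1)) XOR (NOT 1 OR (NOT 1 IMPLIES 1))) -> 0
  row 4 [0100]: ((1 IMPLIES (0 AND 0)) XOR (NOT 0 OR (NOT 0 IMPLIES 0))) -> 1
  row 5 [0101]: ((1 IMPLIES (0 AND 1)) XOR (NOT 0 OR (NOT 1 IMPLIES 1))) -> 1
  row 6 [0110]: ((1 IMPLIES (1 AND 0)) XOR (NOT 1 OR (NOT 0 IMPLIES 0))) -> 0
  row 7 [0111]: ((1 IMPLIES (1 AND 1)) XOR (NOT 1 OR (NOT 1 IMPLIES 1))) -> 0
  row 8 [1000]: ((0 IMPLIES (0 AND 0)) XOR (NOT 0 OR (NOT 0 IMPLIES 0))) -> 0
  row 9 [1001]: ((0 IMPLIES (0 AND 1)) XOR (NOT 0 OR (NOT 1 IMPLIES 1))) -> 0
  row 10 [1010]: ((0 IMPLIES (1 AND 0)) XOR (NOT 1 OR (NOT 0 IMPLIES 0))) -> 1
  row 11 [1011]: ((0 IMPLIES (1 AND 1)) XOR (NOT 1 OR (NOT 1 IMPLIES 1))) -> 0
  row 12 [1100]: ((1 IMPLIES (0 AND 0)) XOR (NOT 0 OR (NOT 0 IMPLIES 0))) -> 1
  row 13 [1101]: ((1 IMPLIES (0 AND 1)) XOR (NOT 0 OR (NOT 1 IMPLIES 1))) -> 1
  row 14 [1110]: ((1 IMPLIES (1 AND 0)) XOR (NOT 1 OR (NOT 0 IMPLIES 0))) -> 0
  row 15 [1111]: ((1 IMPLIES (1 AND 1)) XOR (NOT 1 OR (NOT 1 IMPLIES 1))) -> 0
Full result column, 4 rows per line (P1,P2 fixed per line; P3,P4 runs 00..11 left to right):
  rows 0-3 [P1,P2=00]: 0010  = hex 2
  rows 4-7 [P1,P2=01]: 1100  = hex C
  rows 8-11 [P1,P2=10]: 0010  = hex 2
  rows 12-15 [P1,P2=11]: 1100  = hex C
Output column (row 0 .. row 15) = 0010110000101100
Output column grouped in 4s = 0010 1100 0010 1100 = 0x2C2C
Convert to decimal digit by digit (value = value*16 + digit):
  2 -> 2
  2*16 + 12 (C) = 44
  44*16 + 2 = 706
  706*16 + 12 (C) = 11308
Decimal = 11308

11308


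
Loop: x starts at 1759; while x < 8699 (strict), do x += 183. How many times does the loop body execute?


Step 1: x goes from 1759 toward 8699 by 183; the body runs while x<8699, so iterations = ceil((bound-start)/step)
Step 2: Distance=6940
Step 3: ceil(6940/183)=38

38


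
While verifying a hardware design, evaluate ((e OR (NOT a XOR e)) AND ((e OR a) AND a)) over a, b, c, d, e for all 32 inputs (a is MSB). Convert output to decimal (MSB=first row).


Formula: ((e OR (NOT a XOR e)) AND ((e OR a) AND a)) over a, b, c, d, e (32 rows)
Evaluate each row (bits = a,b,c,d,e, MSB first):
  row 0 [00000]: ((0 OR (NOT 0 XOR 0)) AND ((0 OR 0) AND 0)) -> 0
  row 1 [00001]: ((1 OR (NOT 0 XOR 1)) AND ((1 OR 0) AND 0)) -> 0
  row 2 [00010]: ((0 OR (NOT 0 XOR 0)) AND ((0 OR 0) AND 0)) -> 0
  row 3 [00011]: ((1 OR (NOT 0 XOR 1)) AND ((1 OR 0) AND 0)) -> 0
  row 4 [00100]: ((0 OR (NOT 0 XOR 0)) AND ((0 OR 0) AND 0)) -> 0
  row 5 [00101]: ((1 OR (NOT 0 XOR 1)) AND ((1 OR 0) AND 0)) -> 0
  row 6 [00110]: ((0 OR (NOT 0 XOR 0)) AND ((0 OR 0) AND 0)) -> 0
  row 7 [00111]: ((1 OR (NOT 0 XOR 1)) AND ((1 OR 0) AND 0)) -> 0
  row 8 [01000]: ((0 OR (NOT 0 XOR 0)) AND ((0 OR 0) AND 0)) -> 0
  row 9 [01001]: ((1 OR (NOT 0 XOR 1)) AND ((1 OR 0) AND 0)) -> 0
  row 10 [01010]: ((0 OR (NOT 0 XOR 0)) AND ((0 OR 0) AND 0)) -> 0
  row 11 [01011]: ((1 OR (NOT 0 XOR 1)) AND ((1 OR 0) AND 0)) -> 0
  row 12 [01100]: ((0 OR (NOT 0 XOR 0)) AND ((0 OR 0) AND 0)) -> 0
  row 13 [01101]: ((1 OR (NOT 0 XOR 1)) AND ((1 OR 0) AND 0)) -> 0
  row 14 [01110]: ((0 OR (NOT 0 XOR 0)) AND ((0 OR 0) AND 0)) -> 0
  row 15 [01111]: ((1 OR (NOT 0 XOR 1)) AND ((1 OR 0) AND 0)) -> 0
  row 16 [10000]: ((0 OR (NOT 1 XOR 0)) AND ((0 OR 1) AND 1)) -> 0
  row 17 [10001]: ((1 OR (NOT 1 XOR 1)) AND ((1 OR 1) AND 1)) -> 1
  row 18 [10010]: ((0 OR (NOT 1 XOR 0)) AND ((0 OR 1) AND 1)) -> 0
  row 19 [10011]: ((1 OR (NOT 1 XOR 1)) AND ((1 OR 1) AND 1)) -> 1
  row 20 [10100]: ((0 OR (NOT 1 XOR 0)) AND ((0 OR 1) AND 1)) -> 0
  row 21 [10101]: ((1 OR (NOT 1 XOR 1)) AND ((1 OR 1) AND 1)) -> 1
  row 22 [10110]: ((0 OR (NOT 1 XOR 0)) AND ((0 OR 1) AND 1)) -> 0
  row 23 [10111]: ((1 OR (NOT 1 XOR 1)) AND ((1 OR 1) AND 1)) -> 1
  row 24 [11000]: ((0 OR (NOT 1 XOR 0)) AND ((0 OR 1) AND 1)) -> 0
  row 25 [11001]: ((1 OR (NOT 1 XOR 1)) AND ((1 OR 1) AND 1)) -> 1
  row 26 [11010]: ((0 OR (NOT 1 XOR 0)) AND ((0 OR 1) AND 1)) -> 0
  row 27 [11011]: ((1 OR (NOT 1 XOR 1)) AND ((1 OR 1) AND 1)) -> 1
  row 28 [11100]: ((0 OR (NOT 1 XOR 0)) AND ((0 OR 1) AND 1)) -> 0
  row 29 [11101]: ((1 OR (NOT 1 XOR 1)) AND ((1 OR 1) AND 1)) -> 1
  row 30 [11110]: ((0 OR (NOT 1 XOR 0)) AND ((0 OR 1) AND 1)) -> 0
  row 31 [11111]: ((1 OR (NOT 1 XOR 1)) AND ((1 OR 1) AND 1)) -> 1
Full result column, 4 rows per line (a,b,c fixed per line; d,e runs 00..11 left to right):
  rows 0-3 [a,b,c=000]: 0000  = hex 0
  rows 4-7 [a,b,c=001]: 0000  = hex 0
  rows 8-11 [a,b,c=010]: 0000  = hex 0
  rows 12-15 [a,b,c=011]: 0000  = hex 0
  rows 16-19 [a,b,c=100]: 0101  = hex 5
  rows 20-23 [a,b,c=101]: 0101  = hex 5
  rows 24-27 [a,b,c=110]: 0101  = hex 5
  rows 28-31 [a,b,c=111]: 0101  = hex 5
Output column (row 0 .. row 31) = 00000000000000000101010101010101
Output column grouped in 4s = 0000 0000 0000 0000 0101 0101 0101 0101 = 0x00005555
Convert to decimal digit by digit (value = value*16 + digit):
  0 -> 0
  0*16 + 0 = 0
  0*16 + 0 = 0
  0*16 + 0 = 0
  0*16 + 5 = 5
  5*16 + 5 = 85
  85*16 + 5 = 1365
  1365*16 + 5 = 21845
Decimal = 21845

21845


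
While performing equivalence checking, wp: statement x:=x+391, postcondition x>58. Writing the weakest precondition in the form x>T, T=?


Formula: wp(x:=E, P) = P[E/x] (substitute E for x in postcondition)
Step 1: Postcondition: x>58
Step 2: Substitute x+391 for x: x+391>58
Step 3: Solve for x: x > 58-391 = -333

-333


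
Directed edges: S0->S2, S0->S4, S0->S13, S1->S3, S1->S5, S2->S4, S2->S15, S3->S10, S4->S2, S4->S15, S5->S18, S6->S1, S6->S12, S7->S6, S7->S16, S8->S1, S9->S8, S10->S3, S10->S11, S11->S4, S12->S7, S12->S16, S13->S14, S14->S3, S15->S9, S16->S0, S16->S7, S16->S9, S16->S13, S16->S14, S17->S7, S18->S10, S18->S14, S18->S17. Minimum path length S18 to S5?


BFS layer-by-layer from S18:
  dist 0: {S18}
  dist 1: {S10, S14, S17}
  dist 2: {S3, S7, S11}
  dist 3: {S4, S6, S16}
  dist 4: {S0, S1, S2, S9, S12, S13, S15}
  dist 5: {S5, S8}
  -> S5 reached at distance 5
Shortest path length = 5

5


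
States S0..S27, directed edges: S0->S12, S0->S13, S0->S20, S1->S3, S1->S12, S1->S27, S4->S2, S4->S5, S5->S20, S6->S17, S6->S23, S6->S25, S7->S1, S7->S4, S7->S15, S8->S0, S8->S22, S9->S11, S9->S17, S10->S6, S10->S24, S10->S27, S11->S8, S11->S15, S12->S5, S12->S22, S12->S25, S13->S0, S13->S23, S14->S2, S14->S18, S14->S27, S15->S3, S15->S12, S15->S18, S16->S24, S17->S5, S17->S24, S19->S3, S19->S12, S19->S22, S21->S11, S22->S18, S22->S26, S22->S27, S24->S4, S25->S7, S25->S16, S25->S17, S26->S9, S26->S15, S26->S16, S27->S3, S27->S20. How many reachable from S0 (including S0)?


BFS from S0:
  layer 0: {S0}
  layer 1: {S12, S13, S20}
  layer 2: {S5, S22, S23, S25}
  layer 3: {S7, S16, S17, S18, S26, S27}
  layer 4: {S1, S3, S4, S9, S15, S24}
  layer 5: {S2, S11}
  layer 6: {S8}
Reachable set: {S0, S1, S2, S3, S4, S5, S7, S8, S9, S11, S12, S13, S15, S16, S17, S18, S20, S22, S23, S24, S25, S26, S27}
Count = 23

23


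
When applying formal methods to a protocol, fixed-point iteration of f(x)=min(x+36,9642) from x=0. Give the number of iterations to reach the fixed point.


Step 1: x=0, cap=9642, increment=36
Step 2: x grows by 36 each step until capped at 9642; fixed point is x=9642
Step 3: iterations = ceil(9642/36) = 268

268


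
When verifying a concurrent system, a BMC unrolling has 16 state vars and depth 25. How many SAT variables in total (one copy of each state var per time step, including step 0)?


BMC unrolls to depth k, creating one copy of each state var for steps 0..k.
Step count = 25 + 1 = 26 (steps 0 through 25)
Vars per step = 16
Total = 16 * 26 = 416

416


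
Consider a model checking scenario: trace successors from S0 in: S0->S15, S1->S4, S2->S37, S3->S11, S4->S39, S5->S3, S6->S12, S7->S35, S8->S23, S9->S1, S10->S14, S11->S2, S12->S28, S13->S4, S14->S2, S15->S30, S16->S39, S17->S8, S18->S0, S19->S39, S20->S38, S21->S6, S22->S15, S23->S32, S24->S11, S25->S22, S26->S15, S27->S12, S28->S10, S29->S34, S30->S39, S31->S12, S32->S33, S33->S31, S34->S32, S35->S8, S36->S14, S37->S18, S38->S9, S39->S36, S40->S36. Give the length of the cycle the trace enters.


Trace from S0 until a state repeats:
  S0 -> S15 -> S30 -> S39 -> S36 -> S14 -> S2 -> S37 -> S18 -> S0
S0 first seen at step 0, revisited at step 9.
Cycle length = 9 - 0 = 9

9


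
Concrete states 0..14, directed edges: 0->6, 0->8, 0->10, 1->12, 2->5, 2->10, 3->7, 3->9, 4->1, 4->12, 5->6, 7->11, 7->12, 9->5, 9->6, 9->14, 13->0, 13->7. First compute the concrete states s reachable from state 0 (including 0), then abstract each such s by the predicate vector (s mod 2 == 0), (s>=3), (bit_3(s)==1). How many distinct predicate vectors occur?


BFS from 0:
Concrete reachable: {0, 6, 8, 10}
Abstract via predicates (s mod 2 == 0), (s>=3), (bit_3(s)==1):
  (1,0,0) <- {0}
  (1,1,0) <- {6}
  (1,1,1) <- {8, 10}
Distinct abstract states = 3

3


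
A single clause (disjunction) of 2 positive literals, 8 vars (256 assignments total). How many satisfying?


Step 1: Total=2^8=256
Step 2: Unsat when all 2 false: 2^6=64
Step 3: Sat=256-64=192

192


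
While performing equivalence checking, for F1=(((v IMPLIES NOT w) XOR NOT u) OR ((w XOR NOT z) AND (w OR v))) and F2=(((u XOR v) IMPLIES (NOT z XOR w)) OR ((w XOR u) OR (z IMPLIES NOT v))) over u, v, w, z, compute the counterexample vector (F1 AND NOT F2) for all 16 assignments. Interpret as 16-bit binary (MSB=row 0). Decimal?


F1 = (((v IMPLIES NOT w) XOR NOT u) OR ((w XOR NOT z) AND (w OR v)))
F2 = (((u XOR v) IMPLIES (NOT z XOR w)) OR ((w XOR u) OR (z IMPLIES NOT v)))
Counterexample to F1=>F2 is where F1=1 and F2=0.
Evaluate each row (bits = u,v,w,z, MSB first):
  row 0 [0000]: F1=0 F2=1 -> F1&~F2 -> 0
  row 1 [0001]: F1=0 F2=1 -> F1&~F2 -> 0
  row 2 [0010]: F1=0 F2=1 -> F1&~F2 -> 0
  row 3 [0011]: F1=1 F2=1 -> F1&~F2 -> 0
  row 4 [0100]: F1=1 F2=1 -> F1&~F2 -> 0
  row 5 [0101]: F1=0 F2=0 -> F1&~F2 -> 0
  row 6 [0110]: F1=1 F2=1 -> F1&~F2 -> 0
  row 7 [0111]: F1=1 F2=1 -> F1&~F2 -> 0
  row 8 [1000]: F1=1 F2=1 -> F1&~F2 -> 0
  row 9 [1001]: F1=1 F2=1 -> F1&~F2 -> 0
  row 10 [1010]: F1=1 F2=1 -> F1&~F2 -> 0
  row 11 [1011]: F1=1 F2=1 -> F1&~F2 -> 0
  row 12 [1100]: F1=1 F2=1 -> F1&~F2 -> 0
  row 13 [1101]: F1=1 F2=1 -> F1&~F2 -> 0
  row 14 [1110]: F1=0 F2=1 -> F1&~F2 -> 0
  row 15 [1111]: F1=1 F2=1 -> F1&~F2 -> 0
Full result column, 4 rows per line (u,v fixed per line; w,z runs 00..11 left to right):
  rows 0-3 [u,v=00]: 0000  = hex 0
  rows 4-7 [u,v=01]: 0000  = hex 0
  rows 8-11 [u,v=10]: 0000  = hex 0
  rows 12-15 [u,v=11]: 0000  = hex 0
Counterexample vector (row 0 .. row 15) = 0000000000000000
Output column grouped in 4s = 0000 0000 0000 0000 = 0x0000
Convert to decimal digit by digit (value = value*16 + digit):
  0 -> 0
  0*16 + 0 = 0
  0*16 + 0 = 0
  0*16 + 0 = 0
Decimal = 0

0


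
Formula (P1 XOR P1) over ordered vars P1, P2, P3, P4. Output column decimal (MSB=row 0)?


Formula: (P1 XOR P1) over P1, P2, P3, P4 (16 rows)
Evaluate each row (bits = P1,P2,P3,P4, MSB first):
  row 0 [0000]: (0 XOR 0) -> 0
  row 1 [0001]: (0 XOR 0) -> 0
  row 2 [0010]: (0 XOR 0) -> 0
  row 3 [0011]: (0 XOR 0) -> 0
  row 4 [0100]: (0 XOR 0) -> 0
  row 5 [0101]: (0 XOR 0) -> 0
  row 6 [0110]: (0 XOR 0) -> 0
  row 7 [0111]: (0 XOR 0) -> 0
  row 8 [1000]: (1 XOR 1) -> 0
  row 9 [1001]: (1 XOR 1) -> 0
  row 10 [1010]: (1 XOR 1) -> 0
  row 11 [1011]: (1 XOR 1) -> 0
  row 12 [1100]: (1 XOR 1) -> 0
  row 13 [1101]: (1 XOR 1) -> 0
  row 14 [1110]: (1 XOR 1) -> 0
  row 15 [1111]: (1 XOR 1) -> 0
Full result column, 4 rows per line (P1,P2 fixed per line; P3,P4 runs 00..11 left to right):
  rows 0-3 [P1,P2=00]: 0000  = hex 0
  rows 4-7 [P1,P2=01]: 0000  = hex 0
  rows 8-11 [P1,P2=10]: 0000  = hex 0
  rows 12-15 [P1,P2=11]: 0000  = hex 0
Output column (row 0 .. row 15) = 0000000000000000
Output column grouped in 4s = 0000 0000 0000 0000 = 0x0000
Convert to decimal digit by digit (value = value*16 + digit):
  0 -> 0
  0*16 + 0 = 0
  0*16 + 0 = 0
  0*16 + 0 = 0
Decimal = 0

0


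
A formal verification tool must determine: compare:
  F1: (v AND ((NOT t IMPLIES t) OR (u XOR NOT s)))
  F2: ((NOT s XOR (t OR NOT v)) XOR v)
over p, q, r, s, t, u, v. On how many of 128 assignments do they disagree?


F1 = (v AND ((NOT t IMPLIES t) OR (u XOR NOT s)))
F2 = ((NOT s XOR (t OR NOT v)) XOR v)
Evaluate both on each of 128 rows (bits = p,q,r,s,t,u,v):
  row 0 [0000000]: F1=0 F2=0 -> 0
  row 1 [0000001]: F1=1 F2=0 (differ) -> 1
  row 2 [0000010]: F1=0 F2=0 -> 0
  row 3 [0000011]: F1=0 F2=0 -> 0
  row 4 [0000100]: F1=0 F2=0 -> 0
  (every remaining row is evaluated the same way; all 128 results are listed next)
Full result column, 8 rows per line (p,q,r,s fixed per line; t,u,v runs 000..111 left to right):
  rows 0-7 [p,q,r,s=0000]: 01000000  (ones: 1)
  rows 8-15 [p,q,r,s=0001]: 11101111  (ones: 7)
  rows 16-23 [p,q,r,s=0010]: 01000000  (ones: 1)
  rows 24-31 [p,q,r,s=0011]: 11101111  (ones: 7)
  rows 32-39 [p,q,r,s=0100]: 01000000  (ones: 1)
  rows 40-47 [p,q,r,s=0101]: 11101111  (ones: 7)
  rows 48-55 [p,q,r,s=0110]: 01000000  (ones: 1)
  rows 56-63 [p,q,r,s=0111]: 11101111  (ones: 7)
  rows 64-71 [p,q,r,s=1000]: 01000000  (ones: 1)
  rows 72-79 [p,q,r,s=1001]: 11101111  (ones: 7)
  rows 80-87 [p,q,r,s=1010]: 01000000  (ones: 1)
  rows 88-95 [p,q,r,s=1011]: 11101111  (ones: 7)
  rows 96-103 [p,q,r,s=1100]: 01000000  (ones: 1)
  rows 104-111 [p,q,r,s=1101]: 11101111  (ones: 7)
  rows 112-119 [p,q,r,s=1110]: 01000000  (ones: 1)
  rows 120-127 [p,q,r,s=1111]: 11101111  (ones: 7)
Disagreements = 1+7+1+7+1+7+1+7+1+7+1+7+1+7+1+7 = 64

64


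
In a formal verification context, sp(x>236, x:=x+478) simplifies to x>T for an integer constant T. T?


Formula: sp(P, x:=E) = exists old_x. (x = E[old_x/x]) AND P[old_x/x] (old_x is the value of x before the assignment; eliminate old_x by solving x = E[old_x/x] for old_x)
Step 1: Precondition P: x>236, i.e. old_x > 236
Step 2: Assignment gives x = old_x + 478, so old_x = x - 478
Step 3: Substitute into P: x - 478 > 236
Step 4: Simplify: x > 236+478 = 714

714


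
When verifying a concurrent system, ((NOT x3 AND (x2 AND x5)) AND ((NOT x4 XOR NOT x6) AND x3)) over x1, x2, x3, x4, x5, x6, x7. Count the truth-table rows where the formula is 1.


Formula: ((NOT x3 AND (x2 AND x5)) AND ((NOT x4 XOR NOT x6) AND x3)) over 7 vars (128 rows)
Evaluate each row (x1, x2, x3, x4, x5, x6, x7 as bits, MSB first):
  row 0 [0000000]: ((NOT 0 AND (0 AND 0)) AND ((NOT 0 XOR NOT 0) AND 0)) -> 0
  row 1 [0000001]: ((NOT 0 AND (0 AND 0)) AND ((NOT 0 XOR NOT 0) AND 0)) -> 0
  row 2 [0000010]: ((NOT 0 AND (0 AND 0)) AND ((NOT 0 XOR NOT 1) AND 0)) -> 0
  row 3 [0000011]: ((NOT 0 AND (0 AND 0)) AND ((NOT 0 XOR NOT 1) AND 0)) -> 0
  row 4 [0000100]: ((NOT 0 AND (0 AND 1)) AND ((NOT 0 XOR NOT 0) AND 0)) -> 0
  (every remaining row is evaluated the same way; all 128 results are listed next)
Full result column, 8 rows per line (x1,x2,x3,x4 fixed per line; x5,x6,x7 runs 000..111 left to right):
  rows 0-7 [x1,x2,x3,x4=0000]: 00000000  (ones: 0)
  rows 8-15 [x1,x2,x3,x4=0001]: 00000000  (ones: 0)
  rows 16-23 [x1,x2,x3,x4=0010]: 00000000  (ones: 0)
  rows 24-31 [x1,x2,x3,x4=0011]: 00000000  (ones: 0)
  rows 32-39 [x1,x2,x3,x4=0100]: 00000000  (ones: 0)
  rows 40-47 [x1,x2,x3,x4=0101]: 00000000  (ones: 0)
  rows 48-55 [x1,x2,x3,x4=0110]: 00000000  (ones: 0)
  rows 56-63 [x1,x2,x3,x4=0111]: 00000000  (ones: 0)
  rows 64-71 [x1,x2,x3,x4=1000]: 00000000  (ones: 0)
  rows 72-79 [x1,x2,x3,x4=1001]: 00000000  (ones: 0)
  rows 80-87 [x1,x2,x3,x4=1010]: 00000000  (ones: 0)
  rows 88-95 [x1,x2,x3,x4=1011]: 00000000  (ones: 0)
  rows 96-103 [x1,x2,x3,x4=1100]: 00000000  (ones: 0)
  rows 104-111 [x1,x2,x3,x4=1101]: 00000000  (ones: 0)
  rows 112-119 [x1,x2,x3,x4=1110]: 00000000  (ones: 0)
  rows 120-127 [x1,x2,x3,x4=1111]: 00000000  (ones: 0)
Count of 1-rows = 0+0+0+0+0+0+0+0+0+0+0+0+0+0+0+0 = 0

0


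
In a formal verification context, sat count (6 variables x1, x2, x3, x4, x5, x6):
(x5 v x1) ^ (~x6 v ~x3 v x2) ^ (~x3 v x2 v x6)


CNF with 3 clauses over 6 vars (64 assignments).
An assignment satisfies CNF iff every clause has >=1 true literal.
Check each row (bits = x1,x2,x3,x4,x5,x6; clause T/F shown):
  row 0 [000000]: clauses=FTT -> 0
  row 1 [000001]: clauses=FTT -> 0
  row 2 [000010]: clauses=TTT -> 1
  row 3 [000011]: clauses=TTT -> 1
  row 4 [000100]: clauses=FTT -> 0
  (every remaining row is evaluated the same way; all 64 results are listed next)
Full result column, 8 rows per line (x1,x2,x3 fixed per line; x4,x5,x6 runs 000..111 left to right):
  rows 0-7 [x1,x2,x3=000]: 00110011  (ones: 4)
  rows 8-15 [x1,x2,x3=001]: 00000000  (ones: 0)
  rows 16-23 [x1,x2,x3=010]: 00110011  (ones: 4)
  rows 24-31 [x1,x2,x3=011]: 00110011  (ones: 4)
  rows 32-39 [x1,x2,x3=100]: 11111111  (ones: 8)
  rows 40-47 [x1,x2,x3=101]: 00000000  (ones: 0)
  rows 48-55 [x1,x2,x3=110]: 11111111  (ones: 8)
  rows 56-63 [x1,x2,x3=111]: 11111111  (ones: 8)
Satisfying assignments = 4+0+4+4+8+0+8+8 = 36

36


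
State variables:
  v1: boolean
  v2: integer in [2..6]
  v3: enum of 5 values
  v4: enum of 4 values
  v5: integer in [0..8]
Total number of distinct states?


State space = product of domain sizes of all variables.
Domain sizes:
  v1 (boolean): 2
  v2 (integer in [2..6]): 5
  v3 (enum of 5 values): 5
  v4 (enum of 4 values): 4
  v5 (integer in [0..8]): 9
Product = 2 * 5 * 5 * 4 * 9 = 1800

1800


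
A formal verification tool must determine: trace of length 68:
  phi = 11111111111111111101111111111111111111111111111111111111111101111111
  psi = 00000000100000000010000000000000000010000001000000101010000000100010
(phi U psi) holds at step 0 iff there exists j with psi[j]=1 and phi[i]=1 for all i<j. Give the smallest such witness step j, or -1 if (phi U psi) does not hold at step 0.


(phi U psi) at 0: need smallest j with psi[j]=1 and phi[i]=1 for all i in [0,j).
Scan from step 0:
  step 0: phi=1, psi=0 -> continue
  step 1: phi=1, psi=0 -> continue
  step 2: phi=1, psi=0 -> continue
  step 3: phi=1, psi=0 -> continue
  step 8: psi=1 and phi held for [0,8) -> witness found
Witness step = 8

8


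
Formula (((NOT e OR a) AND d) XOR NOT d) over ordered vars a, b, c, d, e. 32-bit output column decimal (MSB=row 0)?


Formula: (((NOT e OR a) AND d) XOR NOT d) over a, b, c, d, e (32 rows)
Evaluate each row (bits = a,b,c,d,e, MSB first):
  row 0 [00000]: (((NOT 0 OR 0) AND 0) XOR NOT 0) -> 1
  row 1 [00001]: (((NOT 1 OR 0) AND 0) XOR NOT 0) -> 1
  row 2 [00010]: (((NOT 0 OR 0) AND 1) XOR NOT 1) -> 1
  row 3 [00011]: (((NOT 1 OR 0) AND 1) XOR NOT 1) -> 0
  row 4 [00100]: (((NOT 0 OR 0) AND 0) XOR NOT 0) -> 1
  row 5 [00101]: (((NOT 1 OR 0) AND 0) XOR NOT 0) -> 1
  row 6 [00110]: (((NOT 0 OR 0) AND 1) XOR NOT 1) -> 1
  row 7 [00111]: (((NOT 1 OR 0) AND 1) XOR NOT 1) -> 0
  row 8 [01000]: (((NOT 0 OR 0) AND 0) XOR NOT 0) -> 1
  row 9 [01001]: (((NOT 1 OR 0) AND 0) XOR NOT 0) -> 1
  row 10 [01010]: (((NOT 0 OR 0) AND 1) XOR NOT 1) -> 1
  row 11 [01011]: (((NOT 1 OR 0) AND 1) XOR NOT 1) -> 0
  row 12 [01100]: (((NOT 0 OR 0) AND 0) XOR NOT 0) -> 1
  row 13 [01101]: (((NOT 1 OR 0) AND 0) XOR NOT 0) -> 1
  row 14 [01110]: (((NOT 0 OR 0) AND 1) XOR NOT 1) -> 1
  row 15 [01111]: (((NOT 1 OR 0) AND 1) XOR NOT 1) -> 0
  row 16 [10000]: (((NOT 0 OR 1) AND 0) XOR NOT 0) -> 1
  row 17 [10001]: (((NOT 1 OR 1) AND 0) XOR NOT 0) -> 1
  row 18 [10010]: (((NOT 0 OR 1) AND 1) XOR NOT 1) -> 1
  row 19 [10011]: (((NOT 1 OR 1) AND 1) XOR NOT 1) -> 1
  row 20 [10100]: (((NOT 0 OR 1) AND 0) XOR NOT 0) -> 1
  row 21 [10101]: (((NOT 1 OR 1) AND 0) XOR NOT 0) -> 1
  row 22 [10110]: (((NOT 0 OR 1) AND 1) XOR NOT 1) -> 1
  row 23 [10111]: (((NOT 1 OR 1) AND 1) XOR NOT 1) -> 1
  row 24 [11000]: (((NOT 0 OR 1) AND 0) XOR NOT 0) -> 1
  row 25 [11001]: (((NOT 1 OR 1) AND 0) XOR NOT 0) -> 1
  row 26 [11010]: (((NOT 0 OR 1) AND 1) XOR NOT 1) -> 1
  row 27 [11011]: (((NOT 1 OR 1) AND 1) XOR NOT 1) -> 1
  row 28 [11100]: (((NOT 0 OR 1) AND 0) XOR NOT 0) -> 1
  row 29 [11101]: (((NOT 1 OR 1) AND 0) XOR NOT 0) -> 1
  row 30 [11110]: (((NOT 0 OR 1) AND 1) XOR NOT 1) -> 1
  row 31 [11111]: (((NOT 1 OR 1) AND 1) XOR NOT 1) -> 1
Full result column, 4 rows per line (a,b,c fixed per line; d,e runs 00..11 left to right):
  rows 0-3 [a,b,c=000]: 1110  = hex E
  rows 4-7 [a,b,c=001]: 1110  = hex E
  rows 8-11 [a,b,c=010]: 1110  = hex E
  rows 12-15 [a,b,c=011]: 1110  = hex E
  rows 16-19 [a,b,c=100]: 1111  = hex F
  rows 20-23 [a,b,c=101]: 1111  = hex F
  rows 24-27 [a,b,c=110]: 1111  = hex F
  rows 28-31 [a,b,c=111]: 1111  = hex F
Output column (row 0 .. row 31) = 11101110111011101111111111111111
Output column grouped in 4s = 1110 1110 1110 1110 1111 1111 1111 1111 = 0xEEEEFFFF
Convert to decimal digit by digit (value = value*16 + digit):
  E -> 14
  14*16 + 14 (E) = 238
  238*16 + 14 (E) = 3822
  3822*16 + 14 (E) = 61166
  61166*16 + 15 (F) = 978671
  978671*16 + 15 (F) = 15658751
  15658751*16 + 15 (F) = 250540031
  250540031*16 + 15 (F) = 4008640511
Decimal = 4008640511

4008640511


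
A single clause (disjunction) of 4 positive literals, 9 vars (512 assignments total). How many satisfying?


Step 1: Total=2^9=512
Step 2: Unsat when all 4 false: 2^5=32
Step 3: Sat=512-32=480

480


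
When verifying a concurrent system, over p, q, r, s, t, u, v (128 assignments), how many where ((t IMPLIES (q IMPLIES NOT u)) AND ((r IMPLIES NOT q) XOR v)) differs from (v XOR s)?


F1 = ((t IMPLIES (q IMPLIES NOT u)) AND ((r IMPLIES NOT q) XOR v))
F2 = (v XOR s)
Evaluate both on each of 128 rows (bits = p,q,r,s,t,u,v):
  row 0 [0000000]: F1=1 F2=0 (differ) -> 1
  row 1 [0000001]: F1=0 F2=1 (differ) -> 1
  row 2 [0000010]: F1=1 F2=0 (differ) -> 1
  row 3 [0000011]: F1=0 F2=1 (differ) -> 1
  row 4 [0000100]: F1=1 F2=0 (differ) -> 1
  (every remaining row is evaluated the same way; all 128 results are listed next)
Full result column, 8 rows per line (p,q,r,s fixed per line; t,u,v runs 000..111 left to right):
  rows 0-7 [p,q,r,s=0000]: 11111111  (ones: 8)
  rows 8-15 [p,q,r,s=0001]: 00000000  (ones: 0)
  rows 16-23 [p,q,r,s=0010]: 11111111  (ones: 8)
  rows 24-31 [p,q,r,s=0011]: 00000000  (ones: 0)
  rows 32-39 [p,q,r,s=0100]: 11111101  (ones: 7)
  rows 40-47 [p,q,r,s=0101]: 00000010  (ones: 1)
  rows 48-55 [p,q,r,s=0110]: 00000001  (ones: 1)
  rows 56-63 [p,q,r,s=0111]: 11111110  (ones: 7)
  rows 64-71 [p,q,r,s=1000]: 11111111  (ones: 8)
  rows 72-79 [p,q,r,s=1001]: 00000000  (ones: 0)
  rows 80-87 [p,q,r,s=1010]: 11111111  (ones: 8)
  rows 88-95 [p,q,r,s=1011]: 00000000  (ones: 0)
  rows 96-103 [p,q,r,s=1100]: 11111101  (ones: 7)
  rows 104-111 [p,q,r,s=1101]: 00000010  (ones: 1)
  rows 112-119 [p,q,r,s=1110]: 00000001  (ones: 1)
  rows 120-127 [p,q,r,s=1111]: 11111110  (ones: 7)
Disagreements = 8+0+8+0+7+1+1+7+8+0+8+0+7+1+1+7 = 64

64


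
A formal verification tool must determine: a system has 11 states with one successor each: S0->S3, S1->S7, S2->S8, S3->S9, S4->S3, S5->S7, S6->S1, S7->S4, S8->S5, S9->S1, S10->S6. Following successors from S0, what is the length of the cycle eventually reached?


Trace from S0 until a state repeats:
  S0 -> S3 -> S9 -> S1 -> S7 -> S4 -> S3
S3 first seen at step 1, revisited at step 6.
Cycle length = 6 - 1 = 5

5


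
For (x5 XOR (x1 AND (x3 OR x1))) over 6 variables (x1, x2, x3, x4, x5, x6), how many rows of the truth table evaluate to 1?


Formula: (x5 XOR (x1 AND (x3 OR x1))) over 6 vars (64 rows)
Evaluate each row (x1, x2, x3, x4, x5, x6 as bits, MSB first):
  row 0 [000000]: (0 XOR (0 AND (0 OR 0))) -> 0
  row 1 [000001]: (0 XOR (0 AND (0 OR 0))) -> 0
  row 2 [000010]: (1 XOR (0 AND (0 OR 0))) -> 1
  row 3 [000011]: (1 XOR (0 AND (0 OR 0))) -> 1
  row 4 [000100]: (0 XOR (0 AND (0 OR 0))) -> 0
  (every remaining row is evaluated the same way; all 64 results are listed next)
Full result column, 8 rows per line (x1,x2,x3 fixed per line; x4,x5,x6 runs 000..111 left to right):
  rows 0-7 [x1,x2,x3=000]: 00110011  (ones: 4)
  rows 8-15 [x1,x2,x3=001]: 00110011  (ones: 4)
  rows 16-23 [x1,x2,x3=010]: 00110011  (ones: 4)
  rows 24-31 [x1,x2,x3=011]: 00110011  (ones: 4)
  rows 32-39 [x1,x2,x3=100]: 11001100  (ones: 4)
  rows 40-47 [x1,x2,x3=101]: 11001100  (ones: 4)
  rows 48-55 [x1,x2,x3=110]: 11001100  (ones: 4)
  rows 56-63 [x1,x2,x3=111]: 11001100  (ones: 4)
Count of 1-rows = 4+4+4+4+4+4+4+4 = 32

32


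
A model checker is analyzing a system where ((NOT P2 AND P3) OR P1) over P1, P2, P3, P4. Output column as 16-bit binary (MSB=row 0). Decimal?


Formula: ((NOT P2 AND P3) OR P1) over P1, P2, P3, P4 (16 rows)
Evaluate each row (bits = P1,P2,P3,P4, MSB first):
  row 0 [0000]: ((NOT 0 AND 0) OR 0) -> 0
  row 1 [0001]: ((NOT 0 AND 0) OR 0) -> 0
  row 2 [0010]: ((NOT 0 AND 1) OR 0) -> 1
  row 3 [0011]: ((NOT 0 AND 1) OR 0) -> 1
  row 4 [0100]: ((NOT 1 AND 0) OR 0) -> 0
  row 5 [0101]: ((NOT 1 AND 0) OR 0) -> 0
  row 6 [0110]: ((NOT 1 AND 1) OR 0) -> 0
  row 7 [0111]: ((NOT 1 AND 1) OR 0) -> 0
  row 8 [1000]: ((NOT 0 AND 0) OR 1) -> 1
  row 9 [1001]: ((NOT 0 AND 0) OR 1) -> 1
  row 10 [1010]: ((NOT 0 AND 1) OR 1) -> 1
  row 11 [1011]: ((NOT 0 AND 1) OR 1) -> 1
  row 12 [1100]: ((NOT 1 AND 0) OR 1) -> 1
  row 13 [1101]: ((NOT 1 AND 0) OR 1) -> 1
  row 14 [1110]: ((NOT 1 AND 1) OR 1) -> 1
  row 15 [1111]: ((NOT 1 AND 1) OR 1) -> 1
Full result column, 4 rows per line (P1,P2 fixed per line; P3,P4 runs 00..11 left to right):
  rows 0-3 [P1,P2=00]: 0011  = hex 3
  rows 4-7 [P1,P2=01]: 0000  = hex 0
  rows 8-11 [P1,P2=10]: 1111  = hex F
  rows 12-15 [P1,P2=11]: 1111  = hex F
Output column (row 0 .. row 15) = 0011000011111111
Output column grouped in 4s = 0011 0000 1111 1111 = 0x30FF
Convert to decimal digit by digit (value = value*16 + digit):
  3 -> 3
  3*16 + 0 = 48
  48*16 + 15 (F) = 783
  783*16 + 15 (F) = 12543
Decimal = 12543

12543


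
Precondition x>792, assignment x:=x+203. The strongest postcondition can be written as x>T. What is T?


Formula: sp(P, x:=E) = exists old_x. (x = E[old_x/x]) AND P[old_x/x] (old_x is the value of x before the assignment; eliminate old_x by solving x = E[old_x/x] for old_x)
Step 1: Precondition P: x>792, i.e. old_x > 792
Step 2: Assignment gives x = old_x + 203, so old_x = x - 203
Step 3: Substitute into P: x - 203 > 792
Step 4: Simplify: x > 792+203 = 995

995


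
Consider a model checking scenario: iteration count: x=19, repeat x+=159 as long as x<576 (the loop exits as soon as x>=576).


Step 1: x goes from 19 toward 576 by 159; the body runs while x<576, so iterations = ceil((bound-start)/step)
Step 2: Distance=557
Step 3: ceil(557/159)=4

4


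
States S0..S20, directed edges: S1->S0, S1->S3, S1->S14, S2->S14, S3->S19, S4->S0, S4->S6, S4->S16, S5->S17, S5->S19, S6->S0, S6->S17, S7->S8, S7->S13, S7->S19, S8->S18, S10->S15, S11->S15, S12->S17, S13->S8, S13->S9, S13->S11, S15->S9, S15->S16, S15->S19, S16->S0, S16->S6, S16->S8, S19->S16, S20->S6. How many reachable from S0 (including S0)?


BFS from S0:
  layer 0: {S0}
Reachable set: {S0}
Count = 1

1


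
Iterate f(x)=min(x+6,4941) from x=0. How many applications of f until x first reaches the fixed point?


Step 1: x=0, cap=4941, increment=6
Step 2: x grows by 6 each step until capped at 4941; fixed point is x=4941
Step 3: iterations = ceil(4941/6) = 824

824


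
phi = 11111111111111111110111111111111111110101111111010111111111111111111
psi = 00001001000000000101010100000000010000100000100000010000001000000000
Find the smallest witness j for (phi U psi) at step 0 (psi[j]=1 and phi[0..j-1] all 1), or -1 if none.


(phi U psi) at 0: need smallest j with psi[j]=1 and phi[i]=1 for all i in [0,j).
Scan from step 0:
  step 0: phi=1, psi=0 -> continue
  step 1: phi=1, psi=0 -> continue
  step 2: phi=1, psi=0 -> continue
  step 3: phi=1, psi=0 -> continue
  step 4: psi=1 and phi held for [0,4) -> witness found
Witness step = 4

4


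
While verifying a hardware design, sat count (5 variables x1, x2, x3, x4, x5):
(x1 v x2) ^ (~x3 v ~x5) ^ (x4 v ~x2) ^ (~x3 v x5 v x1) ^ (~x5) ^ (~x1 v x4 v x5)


CNF with 6 clauses over 5 vars (32 assignments).
An assignment satisfies CNF iff every clause has >=1 true literal.
Check each row (bits = x1,x2,x3,x4,x5; clause T/F shown):
  row 0 [00000]: clauses=FTTTTT -> 0
  row 1 [00001]: clauses=FTTTFT -> 0
  row 2 [00010]: clauses=FTTTTT -> 0
  row 3 [00011]: clauses=FTTTFT -> 0
  row 4 [00100]: clauses=FTTFTT -> 0
  row 5 [00101]: clauses=FFTTFT -> 0
  row 6 [00110]: clauses=FTTFTT -> 0
  row 7 [00111]: clauses=FFTTFT -> 0
  row 8 [01000]: clauses=TTFTTT -> 0
  row 9 [01001]: clauses=TTFTFT -> 0
  row 10 [01010]: clauses=TTTTTT -> 1
  row 11 [01011]: clauses=TTTTFT -> 0
  row 12 [01100]: clauses=TTFFTT -> 0
  row 13 [01101]: clauses=TFFTFT -> 0
  row 14 [01110]: clauses=TTTFTT -> 0
  row 15 [01111]: clauses=TFTTFT -> 0
  row 16 [10000]: clauses=TTTTTF -> 0
  row 17 [10001]: clauses=TTTTFT -> 0
  row 18 [10010]: clauses=TTTTTT -> 1
  row 19 [10011]: clauses=TTTTFT -> 0
  row 20 [10100]: clauses=TTTTTF -> 0
  row 21 [10101]: clauses=TFTTFT -> 0
  row 22 [10110]: clauses=TTTTTT -> 1
  row 23 [10111]: clauses=TFTTFT -> 0
  row 24 [11000]: clauses=TTFTTF -> 0
  row 25 [11001]: clauses=TTFTFT -> 0
  row 26 [11010]: clauses=TTTTTT -> 1
  row 27 [11011]: clauses=TTTTFT -> 0
  row 28 [11100]: clauses=TTFTTF -> 0
  row 29 [11101]: clauses=TFFTFT -> 0
  row 30 [11110]: clauses=TTTTTT -> 1
  row 31 [11111]: clauses=TFTTFT -> 0
Full result column, 8 rows per line (x1,x2 fixed per line; x3,x4,x5 runs 000..111 left to right):
  rows 0-7 [x1,x2=00]: 00000000  (ones: 0)
  rows 8-15 [x1,x2=01]: 00100000  (ones: 1)
  rows 16-23 [x1,x2=10]: 00100010  (ones: 2)
  rows 24-31 [x1,x2=11]: 00100010  (ones: 2)
Satisfying assignments = 0+1+2+2 = 5

5


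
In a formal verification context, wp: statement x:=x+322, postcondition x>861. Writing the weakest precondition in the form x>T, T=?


Formula: wp(x:=E, P) = P[E/x] (substitute E for x in postcondition)
Step 1: Postcondition: x>861
Step 2: Substitute x+322 for x: x+322>861
Step 3: Solve for x: x > 861-322 = 539

539


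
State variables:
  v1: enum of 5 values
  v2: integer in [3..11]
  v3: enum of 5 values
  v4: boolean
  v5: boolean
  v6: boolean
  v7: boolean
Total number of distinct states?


State space = product of domain sizes of all variables.
Domain sizes:
  v1 (enum of 5 values): 5
  v2 (integer in [3..11]): 9
  v3 (enum of 5 values): 5
  v4 (boolean): 2
  v5 (boolean): 2
  v6 (boolean): 2
  v7 (boolean): 2
Product = 5 * 9 * 5 * 2 * 2 * 2 * 2 = 3600

3600


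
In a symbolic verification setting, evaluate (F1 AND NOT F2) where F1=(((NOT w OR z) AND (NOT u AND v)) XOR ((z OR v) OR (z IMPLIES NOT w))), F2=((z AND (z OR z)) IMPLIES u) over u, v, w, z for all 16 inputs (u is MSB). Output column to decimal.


F1 = (((NOT w OR z) AND (NOT u AND v)) XOR ((z OR v) OR (z IMPLIES NOT w)))
F2 = ((z AND (z OR z)) IMPLIES u)
Counterexample to F1=>F2 is where F1=1 and F2=0.
Evaluate each row (bits = u,v,w,z, MSB first):
  row 0 [0000]: F1=1 F2=1 -> F1&~F2 -> 0
  row 1 [0001]: F1=1 F2=0 -> F1&~F2 -> 1
  row 2 [0010]: F1=1 F2=1 -> F1&~F2 -> 0
  row 3 [0011]: F1=1 F2=0 -> F1&~F2 -> 1
  row 4 [0100]: F1=0 F2=1 -> F1&~F2 -> 0
  row 5 [0101]: F1=0 F2=0 -> F1&~F2 -> 0
  row 6 [0110]: F1=1 F2=1 -> F1&~F2 -> 0
  row 7 [0111]: F1=0 F2=0 -> F1&~F2 -> 0
  row 8 [1000]: F1=1 F2=1 -> F1&~F2 -> 0
  row 9 [1001]: F1=1 F2=1 -> F1&~F2 -> 0
  row 10 [1010]: F1=1 F2=1 -> F1&~F2 -> 0
  row 11 [1011]: F1=1 F2=1 -> F1&~F2 -> 0
  row 12 [1100]: F1=1 F2=1 -> F1&~F2 -> 0
  row 13 [1101]: F1=1 F2=1 -> F1&~F2 -> 0
  row 14 [1110]: F1=1 F2=1 -> F1&~F2 -> 0
  row 15 [1111]: F1=1 F2=1 -> F1&~F2 -> 0
Full result column, 4 rows per line (u,v fixed per line; w,z runs 00..11 left to right):
  rows 0-3 [u,v=00]: 0101  = hex 5
  rows 4-7 [u,v=01]: 0000  = hex 0
  rows 8-11 [u,v=10]: 0000  = hex 0
  rows 12-15 [u,v=11]: 0000  = hex 0
Counterexample vector (row 0 .. row 15) = 0101000000000000
Output column grouped in 4s = 0101 0000 0000 0000 = 0x5000
Convert to decimal digit by digit (value = value*16 + digit):
  5 -> 5
  5*16 + 0 = 80
  80*16 + 0 = 1280
  1280*16 + 0 = 20480
Decimal = 20480

20480


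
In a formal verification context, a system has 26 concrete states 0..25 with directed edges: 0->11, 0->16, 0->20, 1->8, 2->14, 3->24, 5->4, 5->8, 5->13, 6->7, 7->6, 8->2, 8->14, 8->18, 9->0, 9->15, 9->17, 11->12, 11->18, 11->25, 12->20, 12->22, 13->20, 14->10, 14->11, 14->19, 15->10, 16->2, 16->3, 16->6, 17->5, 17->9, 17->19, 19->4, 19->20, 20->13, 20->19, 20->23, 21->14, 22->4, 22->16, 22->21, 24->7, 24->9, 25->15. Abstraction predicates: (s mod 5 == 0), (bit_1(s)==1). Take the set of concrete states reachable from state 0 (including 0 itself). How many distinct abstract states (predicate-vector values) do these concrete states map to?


BFS from 0:
Concrete reachable: {0, 2, 3, 4, 5, 6, 7, 8, 9, 10, 11, 12, 13, 14, 15, 16, 17, 18, 19, 20, 21, 22, 23, 24, 25}
Abstract via predicates (s mod 5 == 0), (bit_1(s)==1):
  (0,0) <- {4, 8, 9, 12, 13, 16, 17, 21, 24}
  (0,1) <- {2, 3, 6, 7, 11, 14, 18, 19, 22, 23}
  (1,0) <- {0, 5, 20, 25}
  (1,1) <- {10, 15}
Distinct abstract states = 4

4


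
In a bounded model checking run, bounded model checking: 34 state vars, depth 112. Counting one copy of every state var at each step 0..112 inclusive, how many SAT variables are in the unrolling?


BMC unrolls to depth k, creating one copy of each state var for steps 0..k.
Step count = 112 + 1 = 113 (steps 0 through 112)
Vars per step = 34
Total = 34 * 113 = 3842

3842


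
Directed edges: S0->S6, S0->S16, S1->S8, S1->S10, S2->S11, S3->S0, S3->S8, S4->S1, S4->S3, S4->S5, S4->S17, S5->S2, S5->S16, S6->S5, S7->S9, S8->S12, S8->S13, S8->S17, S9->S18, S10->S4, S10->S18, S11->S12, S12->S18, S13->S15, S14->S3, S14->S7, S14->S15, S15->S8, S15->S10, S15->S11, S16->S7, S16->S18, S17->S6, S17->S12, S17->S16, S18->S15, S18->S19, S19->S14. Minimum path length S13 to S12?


BFS layer-by-layer from S13:
  dist 0: {S13}
  dist 1: {S15}
  dist 2: {S8, S10, S11}
  dist 3: {S4, S12, S17, S18}
  -> S12 reached at distance 3
Shortest path length = 3

3
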